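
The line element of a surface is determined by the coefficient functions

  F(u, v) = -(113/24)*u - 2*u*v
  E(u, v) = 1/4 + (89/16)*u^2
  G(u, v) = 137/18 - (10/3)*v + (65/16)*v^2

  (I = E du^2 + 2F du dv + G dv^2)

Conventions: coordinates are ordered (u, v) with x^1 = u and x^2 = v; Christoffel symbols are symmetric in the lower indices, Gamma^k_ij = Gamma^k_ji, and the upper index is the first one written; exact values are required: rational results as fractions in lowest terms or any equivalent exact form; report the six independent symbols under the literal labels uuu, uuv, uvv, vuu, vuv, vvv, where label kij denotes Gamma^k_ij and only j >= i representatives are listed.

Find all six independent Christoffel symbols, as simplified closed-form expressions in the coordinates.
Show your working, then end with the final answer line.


E = 1/4 + (89/16)*u^2; F = -(113/24)*u - 2*u*v; G = 137/18 - (10/3)*v + (65/16)*v^2
Gamma^k_ij = (1/2) g^{kl} (d_i g_jl + d_j g_il - d_l g_ij), with g^inv = (1/(EG-F^2)) [[G, -F], [-F, E]]
first partials: E_u = (89/8)*u, E_v = 0, F_u = -113/24 - 2*v, F_v = -2*u, G_u = 0, G_v = -10/3 + (65/8)*v
D = EG - F^2 = 137/72 - (5/6)*v + (65/64)*v^2 + (11617/576)*u^2 - (299/8)*u^2*v + (4761/256)*u^2*v^2
expanded: Gamma^u_uu = (G E_u - 2F F_u + F E_v)/(2D), Gamma^u_uv = (G E_v - F G_u)/(2D), Gamma^u_vv = (2G F_v - G G_u - F G_v)/(2D), Gamma^v_uu = (2E F_u - E E_v - F E_u)/(2D), Gamma^v_uv = (E G_u - F E_v)/(2D), Gamma^v_vv = (E G_v - 2F F_v + F G_u)/(2D); substitute and cancel common factors

Answer: Gamma_uuu = (42849*u*v^2 - 86112*u*v + 46468*u)/(42849*u^2*v^2 - 86112*u^2*v + 46468*u^2 + 2340*v^2 - 1920*v + 4384), Gamma_uuv = 0, Gamma_uvv = (51750*u*v - 53152*u)/(42849*u^2*v^2 - 86112*u^2*v + 46468*u^2 + 2340*v^2 - 1920*v + 4384), Gamma_vuu = (-1152*v - 2712)/(42849*u^2*v^2 - 86112*u^2*v + 46468*u^2 + 2340*v^2 - 1920*v + 4384), Gamma_vuv = 0, Gamma_vvv = (42849*u^2*v - 43056*u^2 + 2340*v - 960)/(42849*u^2*v^2 - 86112*u^2*v + 46468*u^2 + 2340*v^2 - 1920*v + 4384)


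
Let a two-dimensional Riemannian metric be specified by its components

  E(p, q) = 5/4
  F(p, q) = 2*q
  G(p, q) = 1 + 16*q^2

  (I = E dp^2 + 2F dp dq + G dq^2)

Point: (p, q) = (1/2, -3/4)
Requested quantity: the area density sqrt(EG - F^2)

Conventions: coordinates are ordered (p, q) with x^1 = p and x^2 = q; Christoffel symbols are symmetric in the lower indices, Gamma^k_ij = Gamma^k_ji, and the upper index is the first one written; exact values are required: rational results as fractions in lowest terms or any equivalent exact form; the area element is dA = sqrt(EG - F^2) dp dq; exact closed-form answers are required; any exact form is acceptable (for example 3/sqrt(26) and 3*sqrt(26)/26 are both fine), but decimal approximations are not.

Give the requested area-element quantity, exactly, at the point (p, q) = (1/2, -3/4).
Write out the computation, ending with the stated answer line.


E = 5/4, F = -3/2, G = 10; EG - F^2 = 41/4

Answer: sqrt(EG - F^2) = sqrt(41)/2


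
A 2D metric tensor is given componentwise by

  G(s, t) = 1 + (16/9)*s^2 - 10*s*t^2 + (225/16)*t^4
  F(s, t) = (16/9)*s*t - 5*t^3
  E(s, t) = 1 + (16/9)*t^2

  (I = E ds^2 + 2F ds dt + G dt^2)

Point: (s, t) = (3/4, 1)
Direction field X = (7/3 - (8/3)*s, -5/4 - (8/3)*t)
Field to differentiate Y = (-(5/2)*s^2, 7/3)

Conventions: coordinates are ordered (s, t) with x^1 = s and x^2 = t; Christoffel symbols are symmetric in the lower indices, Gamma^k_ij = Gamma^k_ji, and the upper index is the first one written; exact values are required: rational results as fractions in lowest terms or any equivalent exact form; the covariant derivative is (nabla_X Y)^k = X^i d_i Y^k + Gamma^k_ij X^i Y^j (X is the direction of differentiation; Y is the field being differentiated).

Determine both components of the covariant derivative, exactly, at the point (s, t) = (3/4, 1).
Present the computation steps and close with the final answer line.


E = 25/9, F = -11/3, G = 137/16 at the point
E_s = 0, E_t = 32/9, F_s = 16/9, F_t = -41/3, G_s = -22/3, G_t = 165/4
EG - F^2 = 1489/144;  g^inv = (144/1489) * [[137/16, 11/3], [11/3, 25/9]]
first-kind symbols [ij,l] = (1/2)(d_i g_jl + d_j g_il - d_l g_ij): [ss,s] = E_s/2 = 0, [ss,t] = F_s - E_t/2 = 0, [st,s] = E_t/2 = 16/9, [st,t] = G_s/2 = -11/3, [tt,s] = F_t - G_s/2 = -10, [tt,t] = G_t/2 = 165/8
Gamma^s_ij = (G*[ij,s] - F*[ij,t])/(EG - F^2), Gamma^t_ij = (E*[ij,t] - F*[ij,s])/(EG - F^2)
Gamma_sss = 0, Gamma_sst = 256/1489, Gamma_stt = -1440/1489, Gamma_tss = 0, Gamma_tst = -528/1489, Gamma_ttt = 2970/1489
X = (1/3, -47/12), Y = (-45/32, 7/3) at the point

Answer: (nabla_X Y)^s = 464683/53604, (nabla_X Y)^t = -731071/35736


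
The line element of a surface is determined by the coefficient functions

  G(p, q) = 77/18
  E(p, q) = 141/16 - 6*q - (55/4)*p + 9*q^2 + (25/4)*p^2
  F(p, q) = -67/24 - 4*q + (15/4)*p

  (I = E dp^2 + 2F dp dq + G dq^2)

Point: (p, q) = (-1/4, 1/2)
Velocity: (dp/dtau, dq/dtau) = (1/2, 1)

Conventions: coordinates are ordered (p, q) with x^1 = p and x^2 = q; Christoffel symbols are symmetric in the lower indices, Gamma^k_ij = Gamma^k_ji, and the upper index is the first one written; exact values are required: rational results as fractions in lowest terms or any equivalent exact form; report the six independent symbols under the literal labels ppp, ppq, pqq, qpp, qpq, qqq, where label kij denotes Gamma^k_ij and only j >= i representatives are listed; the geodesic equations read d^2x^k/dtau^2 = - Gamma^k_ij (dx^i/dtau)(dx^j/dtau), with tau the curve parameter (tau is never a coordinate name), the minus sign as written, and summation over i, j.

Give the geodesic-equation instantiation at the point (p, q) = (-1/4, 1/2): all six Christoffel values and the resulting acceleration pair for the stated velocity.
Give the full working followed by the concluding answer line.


E = 761/64, F = -275/48, G = 77/18 at the point
E_p = -135/8, E_q = 3, F_p = 15/4, F_q = -4, G_p = 0, G_q = 0
EG - F^2 = 41569/2304;  g^inv = (2304/41569) * [[77/18, 275/48], [275/48, 761/64]]
first-kind symbols [ij,l] = (1/2)(d_i g_jl + d_j g_il - d_l g_ij): [pp,p] = E_p/2 = -135/16, [pp,q] = F_p - E_q/2 = 9/4, [pq,p] = E_q/2 = 3/2, [pq,q] = G_p/2 = 0, [qq,p] = F_q - G_p/2 = -4, [qq,q] = G_q/2 = 0
Gamma^p_ij = (G*[ij,p] - F*[ij,q])/(EG - F^2), Gamma^q_ij = (E*[ij,q] - F*[ij,p])/(EG - F^2)
Gamma_ppp = -4860/3779, Gamma_ppq = 1344/3779, Gamma_pqq = -3584/3779, Gamma_qpp = -49734/41569, Gamma_qpq = 1800/3779, Gamma_qqq = -4800/3779
d^2p/dtau^2 = -(Gamma_ppp*(1/2)^2 + 2*Gamma_ppq*(1/2)*(1) + Gamma_pqq*(1)^2) = 3455/3779
d^2q/dtau^2 = -(Gamma_qpp*(1/2)^2 + 2*Gamma_qpq*(1/2)*(1) + Gamma_qqq*(1)^2) = 90867/83138

Answer: Gamma_ppp = -4860/3779, Gamma_ppq = 1344/3779, Gamma_pqq = -3584/3779, Gamma_qpp = -49734/41569, Gamma_qpq = 1800/3779, Gamma_qqq = -4800/3779; accelerations (d^2p/dtau^2, d^2q/dtau^2) = (3455/3779, 90867/83138)


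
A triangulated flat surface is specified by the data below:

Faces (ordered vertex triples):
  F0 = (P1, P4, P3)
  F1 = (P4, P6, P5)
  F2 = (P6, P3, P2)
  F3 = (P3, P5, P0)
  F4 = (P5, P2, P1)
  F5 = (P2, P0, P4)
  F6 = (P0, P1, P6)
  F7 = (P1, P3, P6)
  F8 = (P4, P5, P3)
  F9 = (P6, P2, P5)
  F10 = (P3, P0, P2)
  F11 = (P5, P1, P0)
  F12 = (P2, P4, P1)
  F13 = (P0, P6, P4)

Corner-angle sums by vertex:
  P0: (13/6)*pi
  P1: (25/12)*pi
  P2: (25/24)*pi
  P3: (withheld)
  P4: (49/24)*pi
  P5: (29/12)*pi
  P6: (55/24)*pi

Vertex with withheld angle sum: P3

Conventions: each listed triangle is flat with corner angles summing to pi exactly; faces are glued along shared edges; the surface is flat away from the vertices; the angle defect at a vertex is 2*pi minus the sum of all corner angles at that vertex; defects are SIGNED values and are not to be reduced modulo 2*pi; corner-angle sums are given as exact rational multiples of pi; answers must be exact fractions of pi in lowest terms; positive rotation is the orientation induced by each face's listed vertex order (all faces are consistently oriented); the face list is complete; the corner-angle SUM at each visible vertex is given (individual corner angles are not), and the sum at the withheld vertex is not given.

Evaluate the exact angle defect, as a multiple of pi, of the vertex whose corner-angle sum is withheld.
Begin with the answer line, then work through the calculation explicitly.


Answer: defect(P3) = pi/24

V = 7, E = 21, F = 14; chi = V - E + F = 0
Gauss-Bonnet: total defect = 2*pi*chi = 0; visible defects sum to -pi/24


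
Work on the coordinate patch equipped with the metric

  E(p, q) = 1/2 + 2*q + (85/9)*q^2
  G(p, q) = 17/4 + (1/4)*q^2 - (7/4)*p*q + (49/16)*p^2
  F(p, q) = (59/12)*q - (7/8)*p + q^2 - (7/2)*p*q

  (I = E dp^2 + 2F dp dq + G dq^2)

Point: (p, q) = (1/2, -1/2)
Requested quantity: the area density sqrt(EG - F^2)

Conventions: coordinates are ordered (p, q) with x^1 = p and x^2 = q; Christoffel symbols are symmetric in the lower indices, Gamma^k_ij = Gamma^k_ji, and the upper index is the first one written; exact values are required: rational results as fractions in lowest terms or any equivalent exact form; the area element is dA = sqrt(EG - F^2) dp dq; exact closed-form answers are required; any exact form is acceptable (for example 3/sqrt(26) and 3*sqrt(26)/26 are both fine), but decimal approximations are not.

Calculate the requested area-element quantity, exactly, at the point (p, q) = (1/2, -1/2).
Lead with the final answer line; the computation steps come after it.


Answer: sqrt(EG - F^2) = sqrt(16426)/48

E = 67/36, F = -85/48, G = 353/64; EG - F^2 = 8213/1152


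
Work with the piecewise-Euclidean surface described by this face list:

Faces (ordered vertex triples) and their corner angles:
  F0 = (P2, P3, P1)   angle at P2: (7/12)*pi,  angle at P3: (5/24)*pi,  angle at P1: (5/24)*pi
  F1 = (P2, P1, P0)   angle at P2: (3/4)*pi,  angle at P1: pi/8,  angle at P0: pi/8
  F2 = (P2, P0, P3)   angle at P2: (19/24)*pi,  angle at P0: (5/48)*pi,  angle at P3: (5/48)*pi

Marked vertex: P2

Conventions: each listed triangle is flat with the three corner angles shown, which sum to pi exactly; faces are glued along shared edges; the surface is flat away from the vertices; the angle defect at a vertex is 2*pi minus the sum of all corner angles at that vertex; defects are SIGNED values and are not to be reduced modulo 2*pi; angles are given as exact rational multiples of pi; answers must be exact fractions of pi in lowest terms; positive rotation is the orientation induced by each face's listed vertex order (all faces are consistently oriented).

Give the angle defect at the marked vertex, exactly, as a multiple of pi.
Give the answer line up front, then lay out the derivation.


Answer: defect(P2) = -pi/8

Sum of corner angles at P2: (17/8)*pi
defect = 2*pi - (17/8)*pi


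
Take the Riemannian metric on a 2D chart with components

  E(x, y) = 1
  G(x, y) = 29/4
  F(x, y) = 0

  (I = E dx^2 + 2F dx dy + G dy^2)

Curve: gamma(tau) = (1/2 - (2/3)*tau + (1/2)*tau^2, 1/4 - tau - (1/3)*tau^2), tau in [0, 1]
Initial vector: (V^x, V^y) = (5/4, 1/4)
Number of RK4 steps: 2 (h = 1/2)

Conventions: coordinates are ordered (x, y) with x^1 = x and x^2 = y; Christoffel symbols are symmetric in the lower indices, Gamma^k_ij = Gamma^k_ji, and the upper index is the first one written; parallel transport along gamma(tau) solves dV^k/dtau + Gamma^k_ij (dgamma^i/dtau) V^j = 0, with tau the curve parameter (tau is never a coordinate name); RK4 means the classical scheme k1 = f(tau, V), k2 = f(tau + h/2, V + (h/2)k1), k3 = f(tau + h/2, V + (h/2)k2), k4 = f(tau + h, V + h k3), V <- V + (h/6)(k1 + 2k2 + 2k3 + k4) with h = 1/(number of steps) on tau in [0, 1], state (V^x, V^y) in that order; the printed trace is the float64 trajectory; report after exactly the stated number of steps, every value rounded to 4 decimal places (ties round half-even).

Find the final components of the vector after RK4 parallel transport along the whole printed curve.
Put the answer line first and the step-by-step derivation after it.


Answer: V^x = 1.2500, V^y = 0.2500

gamma'(tau) = (-2/3 + tau, -1 - (2/3)*tau); f(tau, V)^k = -Gamma^k_ij(gamma(tau)) gamma'^i(tau) V^j; h = 1/2; intermediate values shown to 6 dp
curve data and Christoffel symbols at the stage parameters:
  tau = 0.000000: gamma = (0.500000, 0.250000), gamma' = (-0.666667, -1.000000); Gamma_xxx = 0.000000, Gamma_xxy = 0.000000, Gamma_xyy = 0.000000, Gamma_yxx = 0.000000, Gamma_yxy = 0.000000, Gamma_yyy = 0.000000
  tau = 0.250000: gamma = (0.364583, -0.020833), gamma' = (-0.416667, -1.166667); Gamma_xxx = 0.000000, Gamma_xxy = 0.000000, Gamma_xyy = 0.000000, Gamma_yxx = 0.000000, Gamma_yxy = 0.000000, Gamma_yyy = 0.000000
  tau = 0.500000: gamma = (0.291667, -0.333333), gamma' = (-0.166667, -1.333333); Gamma_xxx = 0.000000, Gamma_xxy = 0.000000, Gamma_xyy = 0.000000, Gamma_yxx = 0.000000, Gamma_yxy = 0.000000, Gamma_yyy = 0.000000
  tau = 0.750000: gamma = (0.281250, -0.687500), gamma' = (0.083333, -1.500000); Gamma_xxx = 0.000000, Gamma_xxy = 0.000000, Gamma_xyy = 0.000000, Gamma_yxx = 0.000000, Gamma_yxy = 0.000000, Gamma_yyy = 0.000000
  tau = 1.000000: gamma = (0.333333, -1.083333), gamma' = (0.333333, -1.666667); Gamma_xxx = 0.000000, Gamma_xxy = 0.000000, Gamma_xyy = 0.000000, Gamma_yxx = 0.000000, Gamma_yxy = 0.000000, Gamma_yyy = 0.000000
step 0: V^x = 1.2500, V^y = 0.2500
step 1: k1 = (0.000000, 0.000000), k2 = (0.000000, 0.000000), k3 = (0.000000, 0.000000), k4 = (0.000000, 0.000000); V <- V + (h/6)(k1 + 2k2 + 2k3 + k4): V^x = 1.2500, V^y = 0.2500
step 2: k1 = (0.000000, 0.000000), k2 = (0.000000, 0.000000), k3 = (0.000000, 0.000000), k4 = (0.000000, 0.000000); V <- V + (h/6)(k1 + 2k2 + 2k3 + k4): V^x = 1.2500, V^y = 0.2500


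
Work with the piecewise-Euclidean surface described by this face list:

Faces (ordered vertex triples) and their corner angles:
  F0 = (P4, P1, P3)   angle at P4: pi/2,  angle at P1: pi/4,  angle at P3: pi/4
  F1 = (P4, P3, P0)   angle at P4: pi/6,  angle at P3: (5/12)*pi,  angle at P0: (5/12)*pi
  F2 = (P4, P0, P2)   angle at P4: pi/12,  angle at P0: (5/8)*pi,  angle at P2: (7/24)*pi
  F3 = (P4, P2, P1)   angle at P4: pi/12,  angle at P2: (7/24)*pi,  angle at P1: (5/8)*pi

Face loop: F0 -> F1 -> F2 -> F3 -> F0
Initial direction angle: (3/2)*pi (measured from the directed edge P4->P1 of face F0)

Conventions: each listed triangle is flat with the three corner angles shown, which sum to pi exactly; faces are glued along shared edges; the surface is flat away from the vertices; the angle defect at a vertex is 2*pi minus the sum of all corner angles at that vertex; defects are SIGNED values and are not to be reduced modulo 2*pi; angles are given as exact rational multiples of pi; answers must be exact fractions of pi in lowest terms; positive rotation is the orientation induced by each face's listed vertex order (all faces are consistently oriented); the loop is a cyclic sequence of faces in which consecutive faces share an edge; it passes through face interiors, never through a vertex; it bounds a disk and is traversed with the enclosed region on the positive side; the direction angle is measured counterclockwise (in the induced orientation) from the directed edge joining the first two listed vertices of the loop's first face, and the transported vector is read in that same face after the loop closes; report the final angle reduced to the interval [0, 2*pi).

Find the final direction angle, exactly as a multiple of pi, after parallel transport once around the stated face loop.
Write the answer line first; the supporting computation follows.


Answer: final direction angle = (2/3)*pi

enclosed vertex P4: corner angles sum to (5/6)*pi, defect = 2*pi - (5/6)*pi = (7/6)*pi
holonomy = initial angle + sum of enclosed defects (mod 2*pi), positive in the induced orientation
final angle = (3/2)*pi + (7/6)*pi = (2/3)*pi (mod 2*pi)


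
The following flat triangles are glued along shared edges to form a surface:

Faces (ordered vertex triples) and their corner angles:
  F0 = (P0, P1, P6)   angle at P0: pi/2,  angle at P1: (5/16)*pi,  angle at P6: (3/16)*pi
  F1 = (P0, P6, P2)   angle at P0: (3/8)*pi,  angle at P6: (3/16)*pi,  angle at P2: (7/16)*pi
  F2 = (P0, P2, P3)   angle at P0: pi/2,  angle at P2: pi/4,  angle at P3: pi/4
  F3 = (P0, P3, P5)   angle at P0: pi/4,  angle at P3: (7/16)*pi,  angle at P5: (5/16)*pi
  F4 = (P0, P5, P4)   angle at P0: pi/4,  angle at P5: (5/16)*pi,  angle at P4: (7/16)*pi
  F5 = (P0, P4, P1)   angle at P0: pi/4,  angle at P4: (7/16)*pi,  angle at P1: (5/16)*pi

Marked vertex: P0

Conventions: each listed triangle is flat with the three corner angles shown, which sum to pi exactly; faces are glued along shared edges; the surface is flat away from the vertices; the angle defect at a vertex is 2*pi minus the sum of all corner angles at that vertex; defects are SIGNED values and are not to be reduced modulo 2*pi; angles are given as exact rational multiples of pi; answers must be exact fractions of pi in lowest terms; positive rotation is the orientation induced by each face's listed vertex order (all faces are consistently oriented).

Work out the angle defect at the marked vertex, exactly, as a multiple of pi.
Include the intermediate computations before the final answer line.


Sum of corner angles at P0: (17/8)*pi
defect = 2*pi - (17/8)*pi

Answer: defect(P0) = -pi/8


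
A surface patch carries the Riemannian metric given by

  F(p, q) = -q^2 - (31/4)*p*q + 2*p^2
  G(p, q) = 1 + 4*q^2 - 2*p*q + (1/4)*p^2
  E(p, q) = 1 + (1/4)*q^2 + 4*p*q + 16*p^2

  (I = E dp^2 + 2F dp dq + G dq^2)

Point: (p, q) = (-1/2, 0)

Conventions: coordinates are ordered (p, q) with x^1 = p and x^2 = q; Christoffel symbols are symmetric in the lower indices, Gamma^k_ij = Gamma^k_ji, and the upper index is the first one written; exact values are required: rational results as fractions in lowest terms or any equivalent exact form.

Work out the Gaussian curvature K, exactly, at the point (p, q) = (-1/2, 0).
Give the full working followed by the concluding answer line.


E = 5, F = 1/2, G = 17/16, EG - F^2 = 81/16 at the point
E_p = -16, E_q = -2, F_p = -2, F_q = 31/8, G_p = -1/4, G_q = 1
E_qq = 1/2, F_pq = -31/4, G_pp = 1/2
K follows from Brioschi's formula, (det M1 - det M2)/(EG - F^2)^2.
M1 = [[-E_qq/2 + F_pq - G_pp/2, E_p/2, F_p - E_q/2], [F_q - G_p/2, E, F], [G_q/2, F, G]] = [[-33/4, -8, -1], [4, 5, 1/2], [1/2, 1/2, 17/16]]; det M1 = -593/64
M2 = [[0, E_q/2, G_p/2], [E_q/2, E, F], [G_p/2, F, G]] = [[0, -1, -1/8], [-1, 5, 1/2], [-1/8, 1/2, 17/16]]; det M2 = -65/64
det M1 - det M2 = -33/4; K = -33/4 / (81/16)^2 = -704/2187

Answer: K = -704/2187


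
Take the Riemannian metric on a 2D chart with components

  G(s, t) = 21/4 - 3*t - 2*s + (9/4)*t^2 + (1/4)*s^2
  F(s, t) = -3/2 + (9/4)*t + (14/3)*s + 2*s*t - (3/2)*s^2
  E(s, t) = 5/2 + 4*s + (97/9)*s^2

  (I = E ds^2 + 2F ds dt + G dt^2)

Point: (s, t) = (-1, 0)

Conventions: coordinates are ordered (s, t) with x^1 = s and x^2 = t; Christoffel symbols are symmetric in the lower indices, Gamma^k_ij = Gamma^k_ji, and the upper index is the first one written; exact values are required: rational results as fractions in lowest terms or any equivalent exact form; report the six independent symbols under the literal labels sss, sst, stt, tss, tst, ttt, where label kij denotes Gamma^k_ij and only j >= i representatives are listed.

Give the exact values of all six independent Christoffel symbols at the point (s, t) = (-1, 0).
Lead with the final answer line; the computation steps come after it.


Answer: Gamma_sss = -254/389, Gamma_sst = -345/389, Gamma_stt = -9/389, Gamma_tss = 138/389, Gamma_tst = -835/778, Gamma_ttt = -87/389

E = 167/18, F = -23/3, G = 15/2 at the point
E_s = -158/9, E_t = 0, F_s = 23/3, F_t = 1/4, G_s = -5/2, G_t = -3
EG - F^2 = 389/36;  g^inv = (36/389) * [[15/2, 23/3], [23/3, 167/18]]
first-kind symbols [ij,l] = (1/2)(d_i g_jl + d_j g_il - d_l g_ij): [ss,s] = E_s/2 = -79/9, [ss,t] = F_s - E_t/2 = 23/3, [st,s] = E_t/2 = 0, [st,t] = G_s/2 = -5/4, [tt,s] = F_t - G_s/2 = 3/2, [tt,t] = G_t/2 = -3/2
Gamma^s_ij = (G*[ij,s] - F*[ij,t])/(EG - F^2), Gamma^t_ij = (E*[ij,t] - F*[ij,s])/(EG - F^2)


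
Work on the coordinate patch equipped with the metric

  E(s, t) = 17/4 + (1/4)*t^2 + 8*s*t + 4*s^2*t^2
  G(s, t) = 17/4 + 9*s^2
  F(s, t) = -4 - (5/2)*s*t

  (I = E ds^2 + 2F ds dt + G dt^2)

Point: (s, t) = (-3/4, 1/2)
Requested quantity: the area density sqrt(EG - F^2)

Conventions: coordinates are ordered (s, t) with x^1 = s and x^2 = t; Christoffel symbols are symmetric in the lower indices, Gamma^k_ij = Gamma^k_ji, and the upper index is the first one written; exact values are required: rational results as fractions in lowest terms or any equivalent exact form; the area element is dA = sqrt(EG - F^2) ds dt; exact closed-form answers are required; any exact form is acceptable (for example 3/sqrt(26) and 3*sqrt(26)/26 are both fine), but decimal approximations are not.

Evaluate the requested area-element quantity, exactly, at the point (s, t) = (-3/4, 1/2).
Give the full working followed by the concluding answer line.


E = 15/8, F = -49/16, G = 149/16; EG - F^2 = 2069/256

Answer: sqrt(EG - F^2) = sqrt(2069)/16


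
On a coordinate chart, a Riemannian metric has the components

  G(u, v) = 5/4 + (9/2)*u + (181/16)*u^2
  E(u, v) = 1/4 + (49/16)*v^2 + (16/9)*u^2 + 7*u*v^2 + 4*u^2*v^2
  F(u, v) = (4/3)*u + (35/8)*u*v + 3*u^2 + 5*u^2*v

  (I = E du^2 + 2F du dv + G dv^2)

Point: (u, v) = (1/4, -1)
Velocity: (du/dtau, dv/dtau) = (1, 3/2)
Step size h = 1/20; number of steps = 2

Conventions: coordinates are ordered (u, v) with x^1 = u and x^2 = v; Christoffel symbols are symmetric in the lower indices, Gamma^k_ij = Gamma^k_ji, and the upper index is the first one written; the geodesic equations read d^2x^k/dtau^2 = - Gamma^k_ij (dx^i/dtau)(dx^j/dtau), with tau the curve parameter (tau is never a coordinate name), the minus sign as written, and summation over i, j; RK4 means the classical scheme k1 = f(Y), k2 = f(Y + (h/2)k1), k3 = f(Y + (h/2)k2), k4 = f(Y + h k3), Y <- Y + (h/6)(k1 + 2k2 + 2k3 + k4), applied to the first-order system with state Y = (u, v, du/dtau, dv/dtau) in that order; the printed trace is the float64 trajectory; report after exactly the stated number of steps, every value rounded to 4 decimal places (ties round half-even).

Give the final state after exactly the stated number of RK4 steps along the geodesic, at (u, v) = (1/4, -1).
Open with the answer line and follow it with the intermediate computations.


Answer: u = 0.3615, v = -0.8721, du/dtau = 1.2105, dv/dtau = 1.0667

f(Y) = (du/dtau, dv/dtau, -Gamma^u_ij Y'^i Y'^j, -Gamma^v_ij Y'^i Y'^j) with the Gammas evaluated at the stage position; h = 0.050000; intermediate values shown to 6 dp
step 0: u = 0.2500, v = -1.0000, du/dtau = 1.0000, dv/dtau = 1.5000
step 1:
  k1: at (u, v) = (0.250000, -1.000000), (du/dtau, dv/dtau) = (1.000000, 1.500000); Gamma_uuu = 1.013245, Gamma_uuv = -0.697130, Gamma_uvv = -0.710331, Gamma_vuu = 0.622310, Gamma_vuv = 1.447381, Gamma_vvv = -0.204066; k1 = (1.000000, 1.500000, 2.676391, -4.505304)
  k2: at (u, v) = (0.275000, -0.962500), (du/dtau, dv/dtau) = (1.066910, 1.387367); Gamma_uuu = 1.012150, Gamma_uuv = -0.716647, Gamma_uvv = -0.751833, Gamma_vuu = 0.645179, Gamma_vuv = 1.404602, Gamma_vvv = -0.208797; k2 = (1.066910, 1.387367, 2.416549, -4.490685)
  k3: at (u, v) = (0.276673, -0.965316), (du/dtau, dv/dtau) = (1.060414, 1.387733); Gamma_uuu = 1.011533, Gamma_uuv = -0.713938, Gamma_uvv = -0.747279, Gamma_vuu = 0.645929, Gamma_vuv = 1.401141, Gamma_vvv = -0.208863; k3 = (1.060414, 1.387733, 2.402888, -4.447861)
  k4: at (u, v) = (0.303021, -0.930613), (du/dtau, dv/dtau) = (1.120144, 1.277607); Gamma_uuu = 1.009262, Gamma_uuv = -0.734331, Gamma_uvv = -0.785403, Gamma_vuu = 0.661612, Gamma_vuv = 1.357268, Gamma_vvv = -0.211061; k4 = (1.120144, 1.277607, 2.117460, -4.370415)
  Y <- Y + (h/6)(k1 + 2k2 + 2k3 + k4): u = 0.3031, v = -0.9306, du/dtau = 1.1203, dv/dtau = 1.2771
step 2:
  k1: at (u, v) = (0.303123, -0.930602), (du/dtau, dv/dtau) = (1.120273, 1.277060); Gamma_uuu = 1.009239, Gamma_uuv = -0.734315, Gamma_uvv = -0.785370, Gamma_vuu = 0.661655, Gamma_vuv = 1.357085, Gamma_vvv = -0.211063; k1 = (1.120273, 1.277060, 2.115342, -4.369206)
  k2: at (u, v) = (0.331130, -0.898675), (du/dtau, dv/dtau) = (1.173156, 1.167830); Gamma_uuu = 1.005444, Gamma_uuv = -0.755323, Gamma_uvv = -0.819304, Gamma_vuu = 0.671211, Gamma_vuv = 1.311994, Gamma_vvv = -0.210800; k2 = (1.173156, 1.167830, 1.803255, -4.231276)
  k3: at (u, v) = (0.332452, -0.901406), (du/dtau, dv/dtau) = (1.165354, 1.171278); Gamma_uuu = 1.004834, Gamma_uuv = -0.752655, Gamma_uvv = -0.814227, Gamma_vuu = 0.671566, Gamma_vuv = 1.309283, Gamma_vvv = -0.210745; k3 = (1.165354, 1.171278, 1.807094, -4.197120)
  k4: at (u, v) = (0.361391, -0.872038), (du/dtau, dv/dtau) = (1.210627, 1.067204); Gamma_uuu = 0.999453, Gamma_uuv = -0.774184, Gamma_uvv = -0.843283, Gamma_vuu = 0.675567, Gamma_vuv = 1.264744, Gamma_vvv = -0.208134; k4 = (1.210627, 1.067204, 1.496089, -4.021139)
  Y <- Y + (h/6)(k1 + 2k2 + 2k3 + k4): u = 0.3615, v = -0.8721, du/dtau = 1.2105, dv/dtau = 1.0667


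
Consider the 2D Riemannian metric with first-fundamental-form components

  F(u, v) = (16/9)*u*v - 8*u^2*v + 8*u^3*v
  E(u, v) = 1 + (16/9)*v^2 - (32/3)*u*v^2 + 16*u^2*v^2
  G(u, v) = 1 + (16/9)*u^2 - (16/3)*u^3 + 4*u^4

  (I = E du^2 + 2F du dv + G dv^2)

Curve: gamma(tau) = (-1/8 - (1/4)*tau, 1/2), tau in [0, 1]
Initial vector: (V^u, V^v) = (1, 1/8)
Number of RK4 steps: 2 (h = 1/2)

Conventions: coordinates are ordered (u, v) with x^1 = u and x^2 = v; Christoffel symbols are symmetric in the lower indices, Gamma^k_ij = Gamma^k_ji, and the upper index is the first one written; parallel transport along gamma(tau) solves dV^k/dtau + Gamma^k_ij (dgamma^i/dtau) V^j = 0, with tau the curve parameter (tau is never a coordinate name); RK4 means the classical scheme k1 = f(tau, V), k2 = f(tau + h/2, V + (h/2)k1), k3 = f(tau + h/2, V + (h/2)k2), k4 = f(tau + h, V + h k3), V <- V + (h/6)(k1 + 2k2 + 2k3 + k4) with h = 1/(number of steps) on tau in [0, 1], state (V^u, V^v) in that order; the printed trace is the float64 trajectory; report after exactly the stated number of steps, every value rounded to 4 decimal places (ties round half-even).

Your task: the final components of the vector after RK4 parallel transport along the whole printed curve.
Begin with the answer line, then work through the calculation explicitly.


Answer: V^u = 0.8356, V^v = 0.1861

gamma'(tau) = (-1/4, 0); f(tau, V)^k = -Gamma^k_ij(gamma(tau)) gamma'^i(tau) V^j; h = 1/2; intermediate values shown to 6 dp
curve data and Christoffel symbols at the stage parameters:
  tau = 0.000000: gamma = (-0.125000, 0.500000), gamma' = (-0.250000, 0.000000); Gamma_uuu = -0.975463, Gamma_uuv = 0.894175, Gamma_uvv = 0.000000, Gamma_vuu = 0.210611, Gamma_vuv = -0.193060, Gamma_vvv = 0.000000
  tau = 0.250000: gamma = (-0.187500, 0.500000), gamma' = (-0.250000, 0.000000); Gamma_uuu = -0.952307, Gamma_uuv = 0.991987, Gamma_uvv = 0.000000, Gamma_vuu = 0.292834, Gamma_vuv = -0.305036, Gamma_vvv = 0.000000
  tau = 0.500000: gamma = (-0.250000, 0.500000), gamma' = (-0.250000, 0.000000); Gamma_uuu = -0.907495, Gamma_uuv = 1.058744, Gamma_uvv = 0.000000, Gamma_vuu = 0.356516, Gamma_vuv = -0.415935, Gamma_vvv = 0.000000
  tau = 0.750000: gamma = (-0.312500, 0.500000), gamma' = (-0.250000, 0.000000); Gamma_uuu = -0.848965, Gamma_uuv = 1.096580, Gamma_uvv = 0.000000, Gamma_vuu = 0.402231, Gamma_vuv = -0.519549, Gamma_vvv = 0.000000
  tau = 1.000000: gamma = (-0.375000, 0.500000), gamma' = (-0.250000, 0.000000); Gamma_uuu = -0.783274, Gamma_uuv = 1.109638, Gamma_uvv = 0.000000, Gamma_vuu = 0.431952, Gamma_vuv = -0.611933, Gamma_vvv = 0.000000
step 0: V^u = 1.0000, V^v = 0.1250
step 1: k1 = (-0.215923, 0.046620), k2 = (-0.191335, 0.058836), k3 = (-0.192041, 0.059053), k4 = (-0.164188, 0.064503); V <- V + (h/6)(k1 + 2k2 + 2k3 + k4): V^u = 0.9044, V^v = 0.1539
step 2: k1 = (-0.164454, 0.064607), k2 = (-0.136610, 0.064724), k3 = (-0.138079, 0.065421), k4 = (-0.111815, 0.061663); V <- V + (h/6)(k1 + 2k2 + 2k3 + k4): V^u = 0.8356, V^v = 0.1861


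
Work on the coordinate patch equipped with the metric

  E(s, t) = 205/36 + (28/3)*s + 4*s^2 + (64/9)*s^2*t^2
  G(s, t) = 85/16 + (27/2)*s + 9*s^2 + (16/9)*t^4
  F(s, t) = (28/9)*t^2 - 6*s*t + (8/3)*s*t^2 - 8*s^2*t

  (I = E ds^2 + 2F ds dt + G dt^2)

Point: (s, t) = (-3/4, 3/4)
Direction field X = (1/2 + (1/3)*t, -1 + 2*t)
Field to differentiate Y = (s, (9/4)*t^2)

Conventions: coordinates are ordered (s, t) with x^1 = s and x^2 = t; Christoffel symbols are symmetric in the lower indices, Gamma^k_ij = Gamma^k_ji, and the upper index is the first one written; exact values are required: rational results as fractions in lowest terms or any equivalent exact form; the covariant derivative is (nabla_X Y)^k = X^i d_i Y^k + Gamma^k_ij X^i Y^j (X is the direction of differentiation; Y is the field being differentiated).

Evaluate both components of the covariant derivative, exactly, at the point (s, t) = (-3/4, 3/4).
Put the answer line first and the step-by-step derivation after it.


Answer: (nabla_X Y)^s = 183621/81280, (nabla_X Y)^t = -3105/8128

E = 115/36, F = 5/8, G = 13/16 at the point
E_s = -8/3, E_t = 6, F_s = 6, F_t = 5/3, G_s = 0, G_t = 3
EG - F^2 = 635/288;  g^inv = (288/635) * [[13/16, -5/8], [-5/8, 115/36]]
first-kind symbols [ij,l] = (1/2)(d_i g_jl + d_j g_il - d_l g_ij): [ss,s] = E_s/2 = -4/3, [ss,t] = F_s - E_t/2 = 3, [st,s] = E_t/2 = 3, [st,t] = G_s/2 = 0, [tt,s] = F_t - G_s/2 = 5/3, [tt,t] = G_t/2 = 3/2
Gamma^s_ij = (G*[ij,s] - F*[ij,t])/(EG - F^2), Gamma^t_ij = (E*[ij,t] - F*[ij,s])/(EG - F^2)
Gamma_sss = -852/635, Gamma_sst = 702/635, Gamma_stt = 24/127, Gamma_tss = 600/127, Gamma_tst = -108/127, Gamma_ttt = 216/127
X = (3/4, 1/2), Y = (-3/4, 81/64) at the point


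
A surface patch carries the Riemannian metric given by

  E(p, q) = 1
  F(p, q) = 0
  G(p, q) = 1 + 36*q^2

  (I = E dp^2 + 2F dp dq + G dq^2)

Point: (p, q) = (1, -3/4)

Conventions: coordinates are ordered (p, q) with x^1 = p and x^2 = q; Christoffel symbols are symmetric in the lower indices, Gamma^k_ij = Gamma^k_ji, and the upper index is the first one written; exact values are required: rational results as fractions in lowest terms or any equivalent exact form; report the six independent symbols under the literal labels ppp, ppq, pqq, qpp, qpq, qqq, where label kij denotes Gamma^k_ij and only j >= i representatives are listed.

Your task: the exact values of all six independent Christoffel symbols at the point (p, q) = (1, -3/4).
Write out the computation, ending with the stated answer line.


E = 1, F = 0, G = 85/4 at the point
E_p = 0, E_q = 0, F_p = 0, F_q = 0, G_p = 0, G_q = -54
EG - F^2 = 85/4;  g^inv = (4/85) * [[85/4, 0], [0, 1]]
first-kind symbols [ij,l] = (1/2)(d_i g_jl + d_j g_il - d_l g_ij): [pp,p] = E_p/2 = 0, [pp,q] = F_p - E_q/2 = 0, [pq,p] = E_q/2 = 0, [pq,q] = G_p/2 = 0, [qq,p] = F_q - G_p/2 = 0, [qq,q] = G_q/2 = -27
Gamma^p_ij = (G*[ij,p] - F*[ij,q])/(EG - F^2), Gamma^q_ij = (E*[ij,q] - F*[ij,p])/(EG - F^2)

Answer: Gamma_ppp = 0, Gamma_ppq = 0, Gamma_pqq = 0, Gamma_qpp = 0, Gamma_qpq = 0, Gamma_qqq = -108/85


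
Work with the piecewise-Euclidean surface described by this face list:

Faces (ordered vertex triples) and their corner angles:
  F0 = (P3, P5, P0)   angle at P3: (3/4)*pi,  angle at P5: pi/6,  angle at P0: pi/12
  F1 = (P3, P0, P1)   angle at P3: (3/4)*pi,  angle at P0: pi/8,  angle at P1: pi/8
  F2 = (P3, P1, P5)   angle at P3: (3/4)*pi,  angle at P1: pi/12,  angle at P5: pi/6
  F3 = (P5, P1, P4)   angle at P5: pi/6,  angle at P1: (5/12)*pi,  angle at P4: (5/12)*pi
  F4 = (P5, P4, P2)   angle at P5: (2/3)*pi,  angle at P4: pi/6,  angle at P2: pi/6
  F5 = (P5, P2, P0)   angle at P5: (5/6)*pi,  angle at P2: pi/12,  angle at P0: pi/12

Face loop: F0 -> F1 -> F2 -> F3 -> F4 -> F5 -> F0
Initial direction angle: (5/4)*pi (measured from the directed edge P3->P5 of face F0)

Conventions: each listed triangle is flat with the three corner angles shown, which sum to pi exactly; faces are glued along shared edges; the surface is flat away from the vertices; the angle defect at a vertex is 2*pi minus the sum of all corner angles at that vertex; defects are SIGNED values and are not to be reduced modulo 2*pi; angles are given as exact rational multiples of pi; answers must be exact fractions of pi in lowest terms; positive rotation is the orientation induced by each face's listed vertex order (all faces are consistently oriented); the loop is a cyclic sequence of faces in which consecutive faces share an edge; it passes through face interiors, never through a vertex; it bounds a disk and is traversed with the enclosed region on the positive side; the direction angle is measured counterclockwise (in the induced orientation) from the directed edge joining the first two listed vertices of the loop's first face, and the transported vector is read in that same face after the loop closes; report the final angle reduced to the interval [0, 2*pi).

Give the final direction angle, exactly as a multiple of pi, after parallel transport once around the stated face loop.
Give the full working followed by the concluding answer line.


enclosed vertex P3: corner angles sum to (9/4)*pi, defect = 2*pi - (9/4)*pi = -pi/4
enclosed vertex P5: corner angles sum to 2*pi, defect = 2*pi - 2*pi = 0
by Gauss-Bonnet the loop rotates the vector by the enclosed defect sum (positive orientation, mod 2*pi)
final angle = (5/4)*pi - pi/4 = pi (mod 2*pi)

Answer: final direction angle = pi


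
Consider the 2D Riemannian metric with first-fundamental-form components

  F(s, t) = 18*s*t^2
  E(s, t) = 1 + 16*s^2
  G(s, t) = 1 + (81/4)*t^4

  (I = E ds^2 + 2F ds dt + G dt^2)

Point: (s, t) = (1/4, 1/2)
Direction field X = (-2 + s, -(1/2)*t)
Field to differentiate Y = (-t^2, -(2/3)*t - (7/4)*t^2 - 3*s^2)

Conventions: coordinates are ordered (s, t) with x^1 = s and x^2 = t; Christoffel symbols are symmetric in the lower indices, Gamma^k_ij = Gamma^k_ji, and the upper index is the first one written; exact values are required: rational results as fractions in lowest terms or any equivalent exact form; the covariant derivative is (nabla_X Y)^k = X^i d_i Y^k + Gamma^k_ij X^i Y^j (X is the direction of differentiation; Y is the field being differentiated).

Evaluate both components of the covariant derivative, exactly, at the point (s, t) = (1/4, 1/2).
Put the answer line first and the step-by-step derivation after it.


Answer: (nabla_X Y)^s = 933/836, (nabla_X Y)^t = 42169/10032

E = 2, F = 9/8, G = 145/64 at the point
E_s = 8, E_t = 0, F_s = 9/2, F_t = 9/2, G_s = 0, G_t = 81/8
EG - F^2 = 209/64;  g^inv = (64/209) * [[145/64, -9/8], [-9/8, 2]]
first-kind symbols [ij,l] = (1/2)(d_i g_jl + d_j g_il - d_l g_ij): [ss,s] = E_s/2 = 4, [ss,t] = F_s - E_t/2 = 9/2, [st,s] = E_t/2 = 0, [st,t] = G_s/2 = 0, [tt,s] = F_t - G_s/2 = 9/2, [tt,t] = G_t/2 = 81/16
Gamma^s_ij = (G*[ij,s] - F*[ij,t])/(EG - F^2), Gamma^t_ij = (E*[ij,t] - F*[ij,s])/(EG - F^2)
Gamma_sss = 256/209, Gamma_sst = 0, Gamma_stt = 288/209, Gamma_tss = 288/209, Gamma_tst = 0, Gamma_ttt = 324/209
X = (-7/4, -1/4), Y = (-1/4, -23/24) at the point


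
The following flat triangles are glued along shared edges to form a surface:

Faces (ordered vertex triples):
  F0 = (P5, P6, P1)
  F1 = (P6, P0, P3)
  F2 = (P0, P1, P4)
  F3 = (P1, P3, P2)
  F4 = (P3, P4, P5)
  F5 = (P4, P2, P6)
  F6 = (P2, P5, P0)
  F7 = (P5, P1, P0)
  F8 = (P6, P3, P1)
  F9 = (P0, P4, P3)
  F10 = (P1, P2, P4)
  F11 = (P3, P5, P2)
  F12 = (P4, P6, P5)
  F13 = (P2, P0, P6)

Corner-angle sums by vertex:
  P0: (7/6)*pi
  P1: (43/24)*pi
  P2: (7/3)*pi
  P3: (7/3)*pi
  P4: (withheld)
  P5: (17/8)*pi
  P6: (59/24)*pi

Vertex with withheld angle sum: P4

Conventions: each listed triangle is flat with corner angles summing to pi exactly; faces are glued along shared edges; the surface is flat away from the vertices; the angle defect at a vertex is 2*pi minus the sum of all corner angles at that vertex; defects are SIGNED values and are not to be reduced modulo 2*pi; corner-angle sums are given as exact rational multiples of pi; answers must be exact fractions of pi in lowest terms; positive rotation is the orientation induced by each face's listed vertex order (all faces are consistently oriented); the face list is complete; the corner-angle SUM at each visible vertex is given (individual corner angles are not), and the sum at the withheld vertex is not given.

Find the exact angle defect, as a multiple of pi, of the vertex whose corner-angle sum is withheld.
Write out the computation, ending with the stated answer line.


V = 7, E = 21, F = 14; chi = V - E + F = 0
Gauss-Bonnet: total defect = 2*pi*chi = 0; visible defects sum to (-5/24)*pi

Answer: defect(P4) = (5/24)*pi


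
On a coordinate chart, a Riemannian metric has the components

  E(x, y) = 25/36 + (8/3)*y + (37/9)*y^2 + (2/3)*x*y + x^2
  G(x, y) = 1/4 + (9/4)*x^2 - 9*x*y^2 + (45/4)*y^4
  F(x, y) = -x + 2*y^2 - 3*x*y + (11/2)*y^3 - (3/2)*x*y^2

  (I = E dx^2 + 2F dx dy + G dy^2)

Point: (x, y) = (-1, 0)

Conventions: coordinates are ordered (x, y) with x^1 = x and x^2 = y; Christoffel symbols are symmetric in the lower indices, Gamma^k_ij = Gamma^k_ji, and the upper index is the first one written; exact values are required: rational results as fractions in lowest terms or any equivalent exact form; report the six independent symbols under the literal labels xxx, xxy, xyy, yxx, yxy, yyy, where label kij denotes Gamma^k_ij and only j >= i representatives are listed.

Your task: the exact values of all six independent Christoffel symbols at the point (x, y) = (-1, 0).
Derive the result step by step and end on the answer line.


E = 61/36, F = 1, G = 5/2 at the point
E_x = -2, E_y = 2, F_x = -1, F_y = 3, G_x = -9/2, G_y = 0
EG - F^2 = 233/72;  g^inv = (72/233) * [[5/2, -1], [-1, 61/36]]
first-kind symbols [ij,l] = (1/2)(d_i g_jl + d_j g_il - d_l g_ij): [xx,x] = E_x/2 = -1, [xx,y] = F_x - E_y/2 = -2, [xy,x] = E_y/2 = 1, [xy,y] = G_x/2 = -9/4, [yy,x] = F_y - G_x/2 = 21/4, [yy,y] = G_y/2 = 0
Gamma^x_ij = (G*[ij,x] - F*[ij,y])/(EG - F^2), Gamma^y_ij = (E*[ij,y] - F*[ij,x])/(EG - F^2)

Answer: Gamma_xxx = -36/233, Gamma_xxy = 342/233, Gamma_xyy = 945/233, Gamma_yxx = -172/233, Gamma_yxy = -693/466, Gamma_yyy = -378/233


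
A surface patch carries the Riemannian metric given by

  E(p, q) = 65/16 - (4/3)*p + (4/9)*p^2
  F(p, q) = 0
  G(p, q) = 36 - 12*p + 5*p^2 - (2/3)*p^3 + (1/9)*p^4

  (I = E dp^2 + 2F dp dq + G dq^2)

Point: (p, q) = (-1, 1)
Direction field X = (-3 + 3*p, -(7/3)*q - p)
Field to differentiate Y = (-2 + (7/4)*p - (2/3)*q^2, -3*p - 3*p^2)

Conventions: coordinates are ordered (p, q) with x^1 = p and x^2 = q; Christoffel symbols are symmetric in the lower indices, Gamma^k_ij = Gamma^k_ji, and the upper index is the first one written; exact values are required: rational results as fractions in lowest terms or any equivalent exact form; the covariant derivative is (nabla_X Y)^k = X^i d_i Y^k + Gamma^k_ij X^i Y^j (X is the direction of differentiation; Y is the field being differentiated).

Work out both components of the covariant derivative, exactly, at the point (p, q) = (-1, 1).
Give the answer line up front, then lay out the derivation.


Answer: (nabla_X Y)^p = -208357/15138, (nabla_X Y)^q = -3829/198

E = 841/144, F = 0, G = 484/9 at the point
E_p = -20/9, E_q = 0, F_p = 0, F_q = 0, G_p = -220/9, G_q = 0
EG - F^2 = 101761/324;  g^inv = (324/101761) * [[484/9, 0], [0, 841/144]]
first-kind symbols [ij,l] = (1/2)(d_i g_jl + d_j g_il - d_l g_ij): [pp,p] = E_p/2 = -10/9, [pp,q] = F_p - E_q/2 = 0, [pq,p] = E_q/2 = 0, [pq,q] = G_p/2 = -110/9, [qq,p] = F_q - G_p/2 = 110/9, [qq,q] = G_q/2 = 0
Gamma^p_ij = (G*[ij,p] - F*[ij,q])/(EG - F^2), Gamma^q_ij = (E*[ij,q] - F*[ij,p])/(EG - F^2)
Gamma_ppp = -160/841, Gamma_ppq = 0, Gamma_pqq = 1760/841, Gamma_qpp = 0, Gamma_qpq = -5/22, Gamma_qqq = 0
X = (-6, -4/3), Y = (-53/12, 0) at the point


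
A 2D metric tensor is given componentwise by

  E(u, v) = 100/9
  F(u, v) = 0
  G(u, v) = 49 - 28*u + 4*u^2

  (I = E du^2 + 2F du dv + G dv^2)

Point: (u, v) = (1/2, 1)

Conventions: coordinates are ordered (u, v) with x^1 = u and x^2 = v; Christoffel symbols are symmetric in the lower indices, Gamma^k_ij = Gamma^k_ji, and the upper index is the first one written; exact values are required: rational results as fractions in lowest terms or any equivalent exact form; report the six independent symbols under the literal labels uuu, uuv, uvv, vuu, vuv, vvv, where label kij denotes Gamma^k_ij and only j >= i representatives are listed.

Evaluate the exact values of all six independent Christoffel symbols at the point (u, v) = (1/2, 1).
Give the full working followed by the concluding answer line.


E = 100/9, F = 0, G = 36 at the point
E_u = 0, E_v = 0, F_u = 0, F_v = 0, G_u = -24, G_v = 0
EG - F^2 = 400;  g^inv = (1/400) * [[36, 0], [0, 100/9]]
first-kind symbols [ij,l] = (1/2)(d_i g_jl + d_j g_il - d_l g_ij): [uu,u] = E_u/2 = 0, [uu,v] = F_u - E_v/2 = 0, [uv,u] = E_v/2 = 0, [uv,v] = G_u/2 = -12, [vv,u] = F_v - G_u/2 = 12, [vv,v] = G_v/2 = 0
Gamma^u_ij = (G*[ij,u] - F*[ij,v])/(EG - F^2), Gamma^v_ij = (E*[ij,v] - F*[ij,u])/(EG - F^2)

Answer: Gamma_uuu = 0, Gamma_uuv = 0, Gamma_uvv = 27/25, Gamma_vuu = 0, Gamma_vuv = -1/3, Gamma_vvv = 0
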